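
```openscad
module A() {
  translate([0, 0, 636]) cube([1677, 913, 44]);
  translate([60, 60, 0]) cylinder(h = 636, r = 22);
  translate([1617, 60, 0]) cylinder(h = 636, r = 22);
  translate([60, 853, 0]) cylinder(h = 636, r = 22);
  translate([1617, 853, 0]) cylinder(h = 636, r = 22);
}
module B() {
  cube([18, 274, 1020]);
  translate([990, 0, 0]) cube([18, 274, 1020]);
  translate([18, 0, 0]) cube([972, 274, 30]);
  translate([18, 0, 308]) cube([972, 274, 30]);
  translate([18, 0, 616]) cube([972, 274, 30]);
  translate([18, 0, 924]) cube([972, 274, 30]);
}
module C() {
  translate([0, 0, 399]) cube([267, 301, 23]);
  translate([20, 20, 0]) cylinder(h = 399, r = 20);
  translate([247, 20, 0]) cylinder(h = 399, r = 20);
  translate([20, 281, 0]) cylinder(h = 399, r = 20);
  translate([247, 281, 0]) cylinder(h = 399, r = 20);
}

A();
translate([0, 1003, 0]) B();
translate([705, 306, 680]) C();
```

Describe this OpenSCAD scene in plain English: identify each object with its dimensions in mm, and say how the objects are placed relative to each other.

A is a table with a 1677×913 mm rectangular top, 44 mm thick, top surface at z = 680 mm, supported by four round legs of 44 mm diameter, each leg's bounding box inset 38 mm from the nearest pair of top edges, running from the floor.

B is a bookshelf 1008 mm wide overall, 274 mm deep and 1020 mm tall. The two sides are 18 mm thick vertical panels. 4 horizontal shelves of 30 mm thickness span between the inner faces of the sides; the lowest shelf sits on the floor and shelves are stacked with a clear vertical gap of 278 mm between each pair.

C is a four-legged stool. The seat is a 267×301×23 mm slab whose top surface is at z = 422 mm; four round legs, each 40 mm in diameter, run from the floor (z = 0) to the underside of the seat, each leg's axis is inset half a diameter from the nearest pair of seat edges (so the leg's bounding box is flush with the corner).

The bookshelf is on the floor beside the table on its +y side. The stool is on top of the table, centred.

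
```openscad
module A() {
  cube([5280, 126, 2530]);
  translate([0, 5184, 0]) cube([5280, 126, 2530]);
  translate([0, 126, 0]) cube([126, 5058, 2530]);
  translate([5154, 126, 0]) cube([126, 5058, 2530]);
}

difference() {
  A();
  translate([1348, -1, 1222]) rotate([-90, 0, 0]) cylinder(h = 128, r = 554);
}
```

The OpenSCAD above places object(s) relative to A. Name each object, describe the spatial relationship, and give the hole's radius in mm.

The subtracted cylinder has r = 554 mm.

A is a house frame. The house frame has a circular hole through its front wall. The hole's radius is 554 mm.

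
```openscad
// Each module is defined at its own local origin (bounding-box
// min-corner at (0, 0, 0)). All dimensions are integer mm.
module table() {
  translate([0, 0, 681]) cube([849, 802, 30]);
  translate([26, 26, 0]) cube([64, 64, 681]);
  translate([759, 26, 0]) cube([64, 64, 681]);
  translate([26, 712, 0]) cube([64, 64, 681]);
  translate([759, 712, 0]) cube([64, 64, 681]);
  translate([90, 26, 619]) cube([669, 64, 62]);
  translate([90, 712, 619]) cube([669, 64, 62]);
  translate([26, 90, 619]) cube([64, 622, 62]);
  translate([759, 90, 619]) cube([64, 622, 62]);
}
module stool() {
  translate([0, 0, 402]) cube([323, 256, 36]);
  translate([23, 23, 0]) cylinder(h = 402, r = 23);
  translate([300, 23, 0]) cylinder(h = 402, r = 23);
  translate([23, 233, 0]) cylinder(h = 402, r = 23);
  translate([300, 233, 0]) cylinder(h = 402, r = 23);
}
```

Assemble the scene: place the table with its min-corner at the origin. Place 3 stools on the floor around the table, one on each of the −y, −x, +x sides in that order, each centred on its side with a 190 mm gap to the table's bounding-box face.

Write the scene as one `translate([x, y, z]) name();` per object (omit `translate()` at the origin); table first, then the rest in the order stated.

table();
translate([263, -446, 0]) stool();
translate([-513, 273, 0]) stool();
translate([1039, 273, 0]) stool();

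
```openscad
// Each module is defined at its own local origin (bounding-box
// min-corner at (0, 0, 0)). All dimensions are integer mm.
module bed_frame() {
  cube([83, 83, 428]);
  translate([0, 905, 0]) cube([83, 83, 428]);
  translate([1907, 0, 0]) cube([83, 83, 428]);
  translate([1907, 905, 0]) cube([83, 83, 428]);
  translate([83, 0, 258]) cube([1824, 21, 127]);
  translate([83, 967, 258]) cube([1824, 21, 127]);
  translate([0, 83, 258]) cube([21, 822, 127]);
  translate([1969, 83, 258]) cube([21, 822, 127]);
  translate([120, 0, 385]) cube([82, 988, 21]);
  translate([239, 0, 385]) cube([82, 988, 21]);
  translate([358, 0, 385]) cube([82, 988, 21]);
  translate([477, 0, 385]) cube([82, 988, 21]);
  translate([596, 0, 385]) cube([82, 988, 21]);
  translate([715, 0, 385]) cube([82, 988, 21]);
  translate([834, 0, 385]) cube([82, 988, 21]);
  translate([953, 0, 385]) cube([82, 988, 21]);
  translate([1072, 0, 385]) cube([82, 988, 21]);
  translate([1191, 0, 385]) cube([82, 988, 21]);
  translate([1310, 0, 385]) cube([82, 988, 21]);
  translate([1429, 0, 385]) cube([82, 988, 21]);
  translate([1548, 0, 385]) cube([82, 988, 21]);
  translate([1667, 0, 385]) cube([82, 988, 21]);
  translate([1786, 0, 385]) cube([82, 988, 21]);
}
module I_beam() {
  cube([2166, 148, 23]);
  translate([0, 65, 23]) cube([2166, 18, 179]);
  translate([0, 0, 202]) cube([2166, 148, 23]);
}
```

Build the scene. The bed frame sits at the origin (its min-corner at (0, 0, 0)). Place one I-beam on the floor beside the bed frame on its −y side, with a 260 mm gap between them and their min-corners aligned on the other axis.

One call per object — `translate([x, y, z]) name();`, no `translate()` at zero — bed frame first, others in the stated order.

bed_frame();
translate([0, -408, 0]) I_beam();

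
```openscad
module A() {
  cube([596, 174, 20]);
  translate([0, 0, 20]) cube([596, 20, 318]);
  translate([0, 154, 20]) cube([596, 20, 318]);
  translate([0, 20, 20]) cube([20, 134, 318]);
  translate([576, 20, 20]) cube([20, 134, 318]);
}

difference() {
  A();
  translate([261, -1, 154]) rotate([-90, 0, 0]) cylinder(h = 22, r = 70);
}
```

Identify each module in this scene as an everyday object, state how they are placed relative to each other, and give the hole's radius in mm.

A is an open box. The open box has a circular hole through its front wall. The hole's radius is 70 mm.

The subtracted cylinder has r = 70 mm.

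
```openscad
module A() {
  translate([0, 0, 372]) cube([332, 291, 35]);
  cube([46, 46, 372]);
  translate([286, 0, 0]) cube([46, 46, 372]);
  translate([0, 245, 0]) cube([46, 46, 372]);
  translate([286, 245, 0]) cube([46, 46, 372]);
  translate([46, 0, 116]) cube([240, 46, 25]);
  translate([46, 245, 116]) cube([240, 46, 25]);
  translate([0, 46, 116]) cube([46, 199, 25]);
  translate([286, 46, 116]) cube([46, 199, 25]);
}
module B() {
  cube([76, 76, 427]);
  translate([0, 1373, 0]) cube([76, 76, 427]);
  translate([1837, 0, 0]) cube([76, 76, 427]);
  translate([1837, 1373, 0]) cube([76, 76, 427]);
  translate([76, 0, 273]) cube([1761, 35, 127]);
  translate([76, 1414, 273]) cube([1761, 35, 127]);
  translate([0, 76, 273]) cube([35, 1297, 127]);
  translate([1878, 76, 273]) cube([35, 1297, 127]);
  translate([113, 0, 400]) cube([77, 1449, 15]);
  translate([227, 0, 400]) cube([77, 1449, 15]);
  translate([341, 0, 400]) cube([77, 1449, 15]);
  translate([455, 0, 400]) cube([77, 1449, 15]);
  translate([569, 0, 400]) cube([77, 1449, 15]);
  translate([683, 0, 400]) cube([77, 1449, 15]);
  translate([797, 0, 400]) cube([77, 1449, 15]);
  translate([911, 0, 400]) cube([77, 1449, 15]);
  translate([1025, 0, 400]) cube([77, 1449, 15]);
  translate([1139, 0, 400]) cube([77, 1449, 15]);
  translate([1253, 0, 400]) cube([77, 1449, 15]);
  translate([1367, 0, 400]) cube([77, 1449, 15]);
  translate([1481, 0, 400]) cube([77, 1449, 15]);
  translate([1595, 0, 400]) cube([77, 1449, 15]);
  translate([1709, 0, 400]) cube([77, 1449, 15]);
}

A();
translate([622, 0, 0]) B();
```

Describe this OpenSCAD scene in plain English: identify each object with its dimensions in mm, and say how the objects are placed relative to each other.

A is a four-legged stool. The seat is a 332×291×35 mm slab whose top surface is at z = 407 mm; four square legs, each 46×46 mm in cross-section, run from the floor (z = 0) to the underside of the seat, each flush with a corner of the seat. Four stretchers, 46 mm wide and 25 mm tall, connect adjacent legs with their undersides at z = 116 mm, each running between the inner faces of the legs it joins and aligned with the legs' outer faces on the other axis.

B is a bed frame 1913 mm long (x) by 1449 mm wide (y). Four 76×76 mm corner posts, 427 mm tall, at the corners of the footprint. Four rails of 35 mm thickness and 127 mm height run between adjacent posts with their undersides at z = 273 mm, their outer faces flush with the outside of the frame (the two x-running rails run between the posts' inner faces; the two y-running rails run between the posts' inner faces). 15 slats, each 77 mm wide (x) and 15 mm thick, lie across the top of the two x-running rails, running the full 1449 mm width of the frame in y; the slats are evenly spaced along x between the inner faces of the end posts with equal gaps (rounded down to the nearest mm) at the −x end and between each pair — any rounding remainder accumulates at the +x end.

The bed frame is on the floor beside the stool on its +x side.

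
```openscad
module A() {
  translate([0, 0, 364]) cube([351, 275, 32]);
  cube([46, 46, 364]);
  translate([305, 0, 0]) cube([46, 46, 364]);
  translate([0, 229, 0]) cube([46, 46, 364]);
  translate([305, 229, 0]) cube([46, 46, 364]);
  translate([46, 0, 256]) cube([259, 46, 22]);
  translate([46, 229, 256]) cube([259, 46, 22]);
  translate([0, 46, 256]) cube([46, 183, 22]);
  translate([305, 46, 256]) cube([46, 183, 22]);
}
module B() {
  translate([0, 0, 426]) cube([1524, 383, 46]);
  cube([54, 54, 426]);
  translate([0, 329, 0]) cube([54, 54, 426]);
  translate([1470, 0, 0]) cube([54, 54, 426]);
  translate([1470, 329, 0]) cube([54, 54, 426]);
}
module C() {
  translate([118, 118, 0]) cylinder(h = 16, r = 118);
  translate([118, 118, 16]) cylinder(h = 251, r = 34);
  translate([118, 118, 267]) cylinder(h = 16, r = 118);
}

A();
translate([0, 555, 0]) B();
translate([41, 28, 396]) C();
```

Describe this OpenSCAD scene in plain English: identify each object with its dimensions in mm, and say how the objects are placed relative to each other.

A is a simple wooden stool: a rectangular seat 351 mm (x) by 275 mm (y), 32 mm thick, top face at z = 396 mm, on four square legs, each 46×46 mm in cross-section. The legs rest on z = 0, each flush with a corner of the seat. Four stretchers, 46 mm wide and 22 mm tall, connect adjacent legs with their undersides at z = 256 mm, each running between the inner faces of the legs it joins and aligned with the legs' outer faces on the other axis.

B is a bench: a 1524×383 mm seat slab, 46 mm thick, top at z = 472 mm, on four 54×54 mm square legs flush with the seat corners and standing on z = 0.

C is a spool: two coaxial disc flanges of radius 118 mm and thickness 16 mm, joined by a core cylinder of radius 34 mm and height 251 mm. The lower flange rests on z = 0 and the three cylinders share a vertical axis.

The bench is on the floor beside the stool on its +y side. The spool is on top of the stool.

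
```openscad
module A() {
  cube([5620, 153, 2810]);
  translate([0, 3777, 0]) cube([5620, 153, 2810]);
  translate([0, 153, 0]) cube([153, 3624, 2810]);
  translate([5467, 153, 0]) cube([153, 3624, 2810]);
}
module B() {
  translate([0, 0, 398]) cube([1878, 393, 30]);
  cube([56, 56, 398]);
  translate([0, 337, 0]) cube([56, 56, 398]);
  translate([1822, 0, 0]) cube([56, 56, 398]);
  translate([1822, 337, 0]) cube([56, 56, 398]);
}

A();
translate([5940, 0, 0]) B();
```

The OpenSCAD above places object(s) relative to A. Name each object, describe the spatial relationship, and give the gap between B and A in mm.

A is a house frame. B is a bench. The bench is on the floor beside the house frame on its +x side. The gap between the bench and the house frame is 320 mm.

The bench's nearest face is 320 mm from the house frame's +x face.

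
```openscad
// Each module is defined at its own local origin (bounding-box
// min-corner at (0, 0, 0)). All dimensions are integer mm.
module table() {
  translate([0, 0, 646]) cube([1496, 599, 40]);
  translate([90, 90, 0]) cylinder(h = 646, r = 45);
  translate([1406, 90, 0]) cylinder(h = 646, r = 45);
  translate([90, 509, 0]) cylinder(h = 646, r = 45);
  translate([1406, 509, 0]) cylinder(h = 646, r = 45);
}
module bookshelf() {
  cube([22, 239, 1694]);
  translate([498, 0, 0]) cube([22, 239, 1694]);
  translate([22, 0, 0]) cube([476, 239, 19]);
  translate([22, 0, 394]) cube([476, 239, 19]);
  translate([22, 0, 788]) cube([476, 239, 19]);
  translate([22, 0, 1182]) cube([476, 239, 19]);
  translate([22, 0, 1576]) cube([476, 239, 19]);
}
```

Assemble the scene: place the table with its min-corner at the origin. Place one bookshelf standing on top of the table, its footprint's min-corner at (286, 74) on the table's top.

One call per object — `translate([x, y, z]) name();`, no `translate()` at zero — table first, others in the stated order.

table();
translate([286, 74, 686]) bookshelf();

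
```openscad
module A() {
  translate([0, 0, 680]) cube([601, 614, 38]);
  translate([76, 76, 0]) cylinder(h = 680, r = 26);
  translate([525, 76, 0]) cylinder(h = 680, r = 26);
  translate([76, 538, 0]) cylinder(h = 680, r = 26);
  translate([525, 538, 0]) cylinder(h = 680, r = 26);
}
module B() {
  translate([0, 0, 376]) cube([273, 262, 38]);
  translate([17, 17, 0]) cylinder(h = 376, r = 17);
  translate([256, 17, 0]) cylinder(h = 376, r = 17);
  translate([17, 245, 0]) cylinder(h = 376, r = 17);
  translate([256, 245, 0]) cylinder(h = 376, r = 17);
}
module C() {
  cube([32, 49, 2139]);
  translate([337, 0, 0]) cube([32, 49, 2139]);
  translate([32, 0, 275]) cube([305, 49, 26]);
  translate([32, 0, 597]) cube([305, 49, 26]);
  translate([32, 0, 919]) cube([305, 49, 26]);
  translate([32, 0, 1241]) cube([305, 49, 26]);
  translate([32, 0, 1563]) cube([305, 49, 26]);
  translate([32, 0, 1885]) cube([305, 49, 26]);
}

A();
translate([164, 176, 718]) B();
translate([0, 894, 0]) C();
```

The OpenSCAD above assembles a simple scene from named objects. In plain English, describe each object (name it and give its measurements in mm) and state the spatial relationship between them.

A is a table: top 601 mm (x) × 614 mm (y), 38 mm thick, upper face at z = 718 mm, on four round legs of 52 mm diameter, each leg's bounding box inset 50 mm from the nearest pair of top edges, running from z = 0 to the bottom of the top.

B is a four-legged stool. The seat is 273×262 mm, 38 mm thick, top at z = 414 mm. It stands on four round legs, each 34 mm in diameter, from z = 0 to the seat underside, each leg's axis is inset half a diameter from the nearest pair of seat edges (so the leg's bounding box is flush with the corner).

C is a straight ladder. Two 32×49 mm vertical rails, 2139 mm tall, stand 369 mm apart (outside-to-outside) with their front faces coplanar on the −y side. 6 rungs, each 49 mm deep and 26 mm tall, span between the inner faces of the rails, front faces flush with the rails. The lowest rung's underside is at z = 275 mm and rungs are spaced 322 mm apart (underside to underside).

The stool is on top of the table, centred. The ladder is on the floor beside the table on its +y side.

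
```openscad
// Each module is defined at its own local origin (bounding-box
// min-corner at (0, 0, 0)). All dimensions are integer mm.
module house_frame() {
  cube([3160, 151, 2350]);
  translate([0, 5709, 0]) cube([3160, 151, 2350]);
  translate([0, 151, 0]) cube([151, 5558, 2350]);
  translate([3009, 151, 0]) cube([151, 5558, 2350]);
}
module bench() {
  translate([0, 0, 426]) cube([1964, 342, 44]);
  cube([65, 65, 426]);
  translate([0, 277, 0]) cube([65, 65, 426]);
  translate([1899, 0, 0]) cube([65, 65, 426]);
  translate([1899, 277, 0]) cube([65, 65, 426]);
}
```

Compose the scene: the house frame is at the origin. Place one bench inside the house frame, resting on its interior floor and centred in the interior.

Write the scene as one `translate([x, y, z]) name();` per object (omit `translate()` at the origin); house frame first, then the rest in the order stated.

house_frame();
translate([598, 2759, 0]) bench();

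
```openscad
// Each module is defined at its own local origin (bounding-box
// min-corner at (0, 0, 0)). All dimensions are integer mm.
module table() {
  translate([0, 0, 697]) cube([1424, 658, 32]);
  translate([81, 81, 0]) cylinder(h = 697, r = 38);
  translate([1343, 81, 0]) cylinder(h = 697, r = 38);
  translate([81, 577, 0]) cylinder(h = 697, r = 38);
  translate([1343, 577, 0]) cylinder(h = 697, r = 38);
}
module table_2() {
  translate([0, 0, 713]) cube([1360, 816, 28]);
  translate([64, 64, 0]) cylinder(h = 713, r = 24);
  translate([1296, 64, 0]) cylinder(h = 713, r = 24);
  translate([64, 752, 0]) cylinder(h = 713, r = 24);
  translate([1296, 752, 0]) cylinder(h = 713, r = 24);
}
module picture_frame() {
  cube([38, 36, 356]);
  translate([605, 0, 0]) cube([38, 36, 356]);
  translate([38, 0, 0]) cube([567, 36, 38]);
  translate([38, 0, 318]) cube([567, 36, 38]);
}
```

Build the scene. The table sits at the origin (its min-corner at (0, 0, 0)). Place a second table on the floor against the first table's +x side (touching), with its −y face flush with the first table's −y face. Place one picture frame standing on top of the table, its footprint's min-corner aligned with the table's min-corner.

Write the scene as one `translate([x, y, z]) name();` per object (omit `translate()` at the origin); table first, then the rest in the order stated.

table();
translate([1424, 0, 0]) table_2();
translate([0, 0, 729]) picture_frame();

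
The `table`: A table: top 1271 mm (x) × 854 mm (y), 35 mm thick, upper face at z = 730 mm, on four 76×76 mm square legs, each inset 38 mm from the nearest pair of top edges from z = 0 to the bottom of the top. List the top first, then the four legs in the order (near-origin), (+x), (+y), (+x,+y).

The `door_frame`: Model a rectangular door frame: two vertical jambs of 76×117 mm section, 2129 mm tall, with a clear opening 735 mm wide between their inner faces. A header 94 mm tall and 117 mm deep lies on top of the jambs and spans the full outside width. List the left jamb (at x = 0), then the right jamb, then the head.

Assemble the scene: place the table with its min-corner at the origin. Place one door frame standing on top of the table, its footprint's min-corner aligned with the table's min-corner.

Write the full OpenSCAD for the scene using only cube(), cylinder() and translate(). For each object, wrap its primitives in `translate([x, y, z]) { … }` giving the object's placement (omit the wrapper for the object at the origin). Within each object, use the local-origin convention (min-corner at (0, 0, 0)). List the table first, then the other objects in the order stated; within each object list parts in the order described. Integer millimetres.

translate([0, 0, 695]) cube([1271, 854, 35]);
translate([38, 38, 0]) cube([76, 76, 695]);
translate([1157, 38, 0]) cube([76, 76, 695]);
translate([38, 740, 0]) cube([76, 76, 695]);
translate([1157, 740, 0]) cube([76, 76, 695]);
translate([0, 0, 730]) {
  cube([76, 117, 2129]);
  translate([811, 0, 0]) cube([76, 117, 2129]);
  translate([0, 0, 2129]) cube([887, 117, 94]);
}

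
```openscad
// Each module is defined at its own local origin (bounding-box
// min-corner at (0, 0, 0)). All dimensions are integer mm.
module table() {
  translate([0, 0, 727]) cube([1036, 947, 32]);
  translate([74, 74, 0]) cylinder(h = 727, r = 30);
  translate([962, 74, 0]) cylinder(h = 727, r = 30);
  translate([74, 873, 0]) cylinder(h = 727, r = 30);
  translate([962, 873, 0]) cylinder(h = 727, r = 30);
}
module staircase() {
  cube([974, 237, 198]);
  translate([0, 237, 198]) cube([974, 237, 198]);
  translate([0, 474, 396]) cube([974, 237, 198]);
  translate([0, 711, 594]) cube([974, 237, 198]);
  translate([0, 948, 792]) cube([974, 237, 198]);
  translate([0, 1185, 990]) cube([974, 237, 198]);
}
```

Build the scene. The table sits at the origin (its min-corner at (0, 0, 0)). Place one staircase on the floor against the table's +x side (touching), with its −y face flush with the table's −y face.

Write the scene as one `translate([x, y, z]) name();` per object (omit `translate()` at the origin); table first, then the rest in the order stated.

table();
translate([1036, 0, 0]) staircase();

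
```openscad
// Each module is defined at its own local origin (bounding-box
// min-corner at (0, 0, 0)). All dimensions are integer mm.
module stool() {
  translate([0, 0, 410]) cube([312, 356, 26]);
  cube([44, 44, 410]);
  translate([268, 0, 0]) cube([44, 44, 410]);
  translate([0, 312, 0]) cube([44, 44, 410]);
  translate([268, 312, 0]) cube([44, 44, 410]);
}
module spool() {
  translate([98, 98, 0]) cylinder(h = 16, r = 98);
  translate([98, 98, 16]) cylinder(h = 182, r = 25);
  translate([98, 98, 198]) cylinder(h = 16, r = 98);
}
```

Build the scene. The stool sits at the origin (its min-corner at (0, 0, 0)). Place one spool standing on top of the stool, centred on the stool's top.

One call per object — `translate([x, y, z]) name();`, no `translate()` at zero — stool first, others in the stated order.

stool();
translate([58, 80, 436]) spool();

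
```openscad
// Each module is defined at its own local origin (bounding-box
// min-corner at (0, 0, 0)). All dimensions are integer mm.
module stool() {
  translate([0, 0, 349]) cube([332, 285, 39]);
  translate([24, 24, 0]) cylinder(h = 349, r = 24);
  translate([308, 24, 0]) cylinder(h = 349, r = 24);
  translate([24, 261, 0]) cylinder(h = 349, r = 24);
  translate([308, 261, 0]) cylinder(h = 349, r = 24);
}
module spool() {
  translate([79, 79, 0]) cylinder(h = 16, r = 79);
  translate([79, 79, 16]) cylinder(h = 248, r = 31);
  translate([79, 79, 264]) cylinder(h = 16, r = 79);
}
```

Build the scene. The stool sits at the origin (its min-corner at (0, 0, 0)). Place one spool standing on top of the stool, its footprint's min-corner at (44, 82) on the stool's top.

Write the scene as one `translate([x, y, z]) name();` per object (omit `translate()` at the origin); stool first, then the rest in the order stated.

stool();
translate([44, 82, 388]) spool();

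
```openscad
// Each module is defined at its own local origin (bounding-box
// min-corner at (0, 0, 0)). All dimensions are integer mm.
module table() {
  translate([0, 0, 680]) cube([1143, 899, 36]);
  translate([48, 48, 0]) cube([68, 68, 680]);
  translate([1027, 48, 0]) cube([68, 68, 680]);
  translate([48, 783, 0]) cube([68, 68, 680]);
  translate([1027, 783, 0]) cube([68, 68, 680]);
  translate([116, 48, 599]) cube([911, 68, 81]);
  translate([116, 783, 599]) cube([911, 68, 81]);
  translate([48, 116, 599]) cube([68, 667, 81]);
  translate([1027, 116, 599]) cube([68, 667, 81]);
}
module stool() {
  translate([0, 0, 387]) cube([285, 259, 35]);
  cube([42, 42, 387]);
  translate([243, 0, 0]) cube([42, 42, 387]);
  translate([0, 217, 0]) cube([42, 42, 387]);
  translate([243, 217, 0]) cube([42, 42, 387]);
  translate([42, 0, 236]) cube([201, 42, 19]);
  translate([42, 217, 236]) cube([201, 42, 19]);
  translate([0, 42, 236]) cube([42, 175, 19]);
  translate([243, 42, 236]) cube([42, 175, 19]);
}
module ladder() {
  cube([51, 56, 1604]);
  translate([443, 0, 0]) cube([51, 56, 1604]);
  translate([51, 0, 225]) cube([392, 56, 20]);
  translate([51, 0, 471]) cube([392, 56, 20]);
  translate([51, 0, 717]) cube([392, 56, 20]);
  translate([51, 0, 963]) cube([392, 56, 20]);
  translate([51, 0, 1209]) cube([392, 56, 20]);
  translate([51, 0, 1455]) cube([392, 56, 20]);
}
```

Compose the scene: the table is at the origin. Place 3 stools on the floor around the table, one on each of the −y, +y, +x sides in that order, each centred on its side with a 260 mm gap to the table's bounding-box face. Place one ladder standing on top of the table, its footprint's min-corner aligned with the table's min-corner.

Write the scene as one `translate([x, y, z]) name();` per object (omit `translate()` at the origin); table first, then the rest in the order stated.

table();
translate([429, -519, 0]) stool();
translate([429, 1159, 0]) stool();
translate([1403, 320, 0]) stool();
translate([0, 0, 716]) ladder();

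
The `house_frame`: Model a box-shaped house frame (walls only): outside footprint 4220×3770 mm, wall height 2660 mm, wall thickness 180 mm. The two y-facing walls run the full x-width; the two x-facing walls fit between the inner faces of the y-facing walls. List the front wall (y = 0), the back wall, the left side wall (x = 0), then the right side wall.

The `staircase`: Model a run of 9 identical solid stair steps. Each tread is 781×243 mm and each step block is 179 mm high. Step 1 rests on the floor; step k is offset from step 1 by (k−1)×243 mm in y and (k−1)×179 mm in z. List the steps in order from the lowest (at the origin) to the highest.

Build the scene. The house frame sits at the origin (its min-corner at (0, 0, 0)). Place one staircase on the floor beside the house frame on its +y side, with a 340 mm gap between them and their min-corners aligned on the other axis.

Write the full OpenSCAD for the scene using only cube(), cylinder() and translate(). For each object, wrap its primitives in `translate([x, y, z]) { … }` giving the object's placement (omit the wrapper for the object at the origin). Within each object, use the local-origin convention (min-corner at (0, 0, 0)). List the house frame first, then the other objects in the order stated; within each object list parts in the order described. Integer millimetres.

cube([4220, 180, 2660]);
translate([0, 3590, 0]) cube([4220, 180, 2660]);
translate([0, 180, 0]) cube([180, 3410, 2660]);
translate([4040, 180, 0]) cube([180, 3410, 2660]);
translate([0, 4110, 0]) {
  cube([781, 243, 179]);
  translate([0, 243, 179]) cube([781, 243, 179]);
  translate([0, 486, 358]) cube([781, 243, 179]);
  translate([0, 729, 537]) cube([781, 243, 179]);
  translate([0, 972, 716]) cube([781, 243, 179]);
  translate([0, 1215, 895]) cube([781, 243, 179]);
  translate([0, 1458, 1074]) cube([781, 243, 179]);
  translate([0, 1701, 1253]) cube([781, 243, 179]);
  translate([0, 1944, 1432]) cube([781, 243, 179]);
}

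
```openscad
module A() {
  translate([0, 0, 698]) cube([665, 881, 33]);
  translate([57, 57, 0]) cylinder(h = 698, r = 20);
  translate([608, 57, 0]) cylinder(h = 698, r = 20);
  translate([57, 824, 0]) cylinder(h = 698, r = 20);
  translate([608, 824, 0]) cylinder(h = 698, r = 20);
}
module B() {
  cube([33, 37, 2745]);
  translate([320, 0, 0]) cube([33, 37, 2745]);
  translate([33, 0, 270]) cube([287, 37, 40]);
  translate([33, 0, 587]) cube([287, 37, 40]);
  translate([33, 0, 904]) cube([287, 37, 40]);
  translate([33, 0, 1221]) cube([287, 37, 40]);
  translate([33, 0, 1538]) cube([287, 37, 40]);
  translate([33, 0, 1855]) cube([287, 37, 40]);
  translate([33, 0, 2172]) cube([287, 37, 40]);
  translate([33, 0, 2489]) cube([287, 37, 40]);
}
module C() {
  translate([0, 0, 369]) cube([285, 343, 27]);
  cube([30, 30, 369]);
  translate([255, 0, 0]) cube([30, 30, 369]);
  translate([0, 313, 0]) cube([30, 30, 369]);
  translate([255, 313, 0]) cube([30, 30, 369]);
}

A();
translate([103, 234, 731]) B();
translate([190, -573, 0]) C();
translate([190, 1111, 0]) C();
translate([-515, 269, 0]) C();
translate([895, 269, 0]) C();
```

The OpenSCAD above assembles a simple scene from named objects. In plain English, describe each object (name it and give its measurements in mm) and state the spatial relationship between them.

A is a table with a 665×881 mm rectangular top, 33 mm thick, top surface at z = 731 mm, supported by four round legs of 40 mm diameter, each leg's bounding box inset 37 mm from the nearest pair of top edges, running from the floor.

B is a straight ladder. Two 33×37 mm vertical rails, 2745 mm tall, stand 353 mm apart (outside-to-outside) with their front faces coplanar on the −y side. 8 rungs, each 37 mm deep and 40 mm tall, span between the inner faces of the rails, front faces flush with the rails. The lowest rung's underside is at z = 270 mm and rungs are spaced 317 mm apart (underside to underside).

C is a four-legged stool. The seat is a 285×343×27 mm slab whose top surface is at z = 396 mm; four square legs, each 30×30 mm in cross-section, run from the floor (z = 0) to the underside of the seat, each flush with a corner of the seat.

The ladder is on top of the table. Four stools sit around the table at the −y, +y, −x, +x sides.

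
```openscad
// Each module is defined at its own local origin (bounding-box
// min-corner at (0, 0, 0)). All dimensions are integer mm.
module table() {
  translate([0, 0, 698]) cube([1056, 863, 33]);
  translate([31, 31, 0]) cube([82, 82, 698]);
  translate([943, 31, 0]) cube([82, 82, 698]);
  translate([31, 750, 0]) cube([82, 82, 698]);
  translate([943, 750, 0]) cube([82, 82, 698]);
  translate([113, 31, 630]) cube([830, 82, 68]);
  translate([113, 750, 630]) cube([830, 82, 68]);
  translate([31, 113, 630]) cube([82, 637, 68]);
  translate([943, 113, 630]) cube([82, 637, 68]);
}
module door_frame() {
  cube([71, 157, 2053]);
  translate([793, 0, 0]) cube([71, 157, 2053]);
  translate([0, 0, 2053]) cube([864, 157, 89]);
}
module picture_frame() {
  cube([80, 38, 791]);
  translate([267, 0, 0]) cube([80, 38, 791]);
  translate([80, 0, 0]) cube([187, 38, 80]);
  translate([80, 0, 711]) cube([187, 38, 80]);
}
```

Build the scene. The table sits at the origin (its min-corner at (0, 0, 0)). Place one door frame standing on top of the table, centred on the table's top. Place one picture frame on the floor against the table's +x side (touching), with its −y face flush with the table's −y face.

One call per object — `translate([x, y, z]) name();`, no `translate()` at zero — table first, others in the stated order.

table();
translate([96, 353, 731]) door_frame();
translate([1056, 0, 0]) picture_frame();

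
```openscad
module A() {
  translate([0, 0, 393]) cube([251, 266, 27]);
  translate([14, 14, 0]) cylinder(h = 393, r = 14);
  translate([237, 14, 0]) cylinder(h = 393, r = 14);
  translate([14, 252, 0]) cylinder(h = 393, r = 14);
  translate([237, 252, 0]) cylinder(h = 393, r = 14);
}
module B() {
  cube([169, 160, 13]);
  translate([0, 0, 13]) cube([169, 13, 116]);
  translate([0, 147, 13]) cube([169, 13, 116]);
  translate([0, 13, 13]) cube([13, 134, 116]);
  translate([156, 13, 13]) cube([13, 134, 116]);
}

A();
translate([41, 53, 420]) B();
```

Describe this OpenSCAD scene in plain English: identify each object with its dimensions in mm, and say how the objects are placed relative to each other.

A is a simple wooden stool: a rectangular seat 251 mm (x) by 266 mm (y), 27 mm thick, top face at z = 420 mm, on four round legs, each 28 mm in diameter. The legs rest on z = 0, each leg's axis is inset half a diameter from the nearest pair of seat edges (so the leg's bounding box is flush with the corner).

B is an open storage box with external size 169×160×129 mm and wall thickness 13 mm (the base is also 13 mm thick). The base covers the whole footprint; the four walls stand on the base, with the y-facing walls full-width and the x-facing walls fitting between their inner faces.

The open box is on top of the stool, centred.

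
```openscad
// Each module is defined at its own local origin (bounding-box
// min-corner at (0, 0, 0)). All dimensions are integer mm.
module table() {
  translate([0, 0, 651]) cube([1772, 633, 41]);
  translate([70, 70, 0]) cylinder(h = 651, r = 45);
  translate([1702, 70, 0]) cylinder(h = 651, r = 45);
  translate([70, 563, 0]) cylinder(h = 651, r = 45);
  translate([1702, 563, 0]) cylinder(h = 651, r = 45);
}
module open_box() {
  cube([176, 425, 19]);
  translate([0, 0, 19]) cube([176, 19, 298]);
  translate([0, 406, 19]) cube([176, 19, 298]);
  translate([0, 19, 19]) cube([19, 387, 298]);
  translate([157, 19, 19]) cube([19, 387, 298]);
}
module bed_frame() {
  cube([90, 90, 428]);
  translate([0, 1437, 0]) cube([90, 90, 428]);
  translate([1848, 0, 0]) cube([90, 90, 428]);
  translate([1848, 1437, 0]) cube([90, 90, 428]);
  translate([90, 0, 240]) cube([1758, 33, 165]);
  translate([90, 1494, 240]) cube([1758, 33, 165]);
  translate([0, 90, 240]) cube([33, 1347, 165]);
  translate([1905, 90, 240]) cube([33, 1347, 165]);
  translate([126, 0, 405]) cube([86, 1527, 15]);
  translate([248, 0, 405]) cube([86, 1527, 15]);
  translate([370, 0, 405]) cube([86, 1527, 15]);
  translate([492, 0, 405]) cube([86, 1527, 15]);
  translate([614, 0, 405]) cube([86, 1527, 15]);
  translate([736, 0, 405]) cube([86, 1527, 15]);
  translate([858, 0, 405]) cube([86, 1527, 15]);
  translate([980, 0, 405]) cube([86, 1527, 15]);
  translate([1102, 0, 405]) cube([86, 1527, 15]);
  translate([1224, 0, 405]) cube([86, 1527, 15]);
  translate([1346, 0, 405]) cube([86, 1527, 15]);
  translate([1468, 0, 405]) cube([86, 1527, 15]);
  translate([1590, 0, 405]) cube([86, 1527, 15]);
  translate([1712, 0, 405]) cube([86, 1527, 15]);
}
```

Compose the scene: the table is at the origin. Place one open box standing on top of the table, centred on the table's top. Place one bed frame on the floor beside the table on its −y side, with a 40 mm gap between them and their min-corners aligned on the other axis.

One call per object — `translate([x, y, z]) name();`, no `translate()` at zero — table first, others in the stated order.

table();
translate([798, 104, 692]) open_box();
translate([0, -1567, 0]) bed_frame();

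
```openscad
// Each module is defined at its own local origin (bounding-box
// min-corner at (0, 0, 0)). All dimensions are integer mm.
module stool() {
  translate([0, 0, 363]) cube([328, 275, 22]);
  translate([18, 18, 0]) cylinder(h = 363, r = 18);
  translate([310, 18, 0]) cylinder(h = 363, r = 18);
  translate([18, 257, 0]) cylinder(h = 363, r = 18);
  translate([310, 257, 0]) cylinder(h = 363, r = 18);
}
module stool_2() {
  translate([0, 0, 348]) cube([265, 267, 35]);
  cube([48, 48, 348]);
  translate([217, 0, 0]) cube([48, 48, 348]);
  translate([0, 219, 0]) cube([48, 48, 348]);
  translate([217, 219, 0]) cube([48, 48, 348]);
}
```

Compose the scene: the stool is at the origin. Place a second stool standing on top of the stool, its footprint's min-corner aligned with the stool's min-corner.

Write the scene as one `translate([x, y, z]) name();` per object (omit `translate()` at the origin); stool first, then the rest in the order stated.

stool();
translate([0, 0, 385]) stool_2();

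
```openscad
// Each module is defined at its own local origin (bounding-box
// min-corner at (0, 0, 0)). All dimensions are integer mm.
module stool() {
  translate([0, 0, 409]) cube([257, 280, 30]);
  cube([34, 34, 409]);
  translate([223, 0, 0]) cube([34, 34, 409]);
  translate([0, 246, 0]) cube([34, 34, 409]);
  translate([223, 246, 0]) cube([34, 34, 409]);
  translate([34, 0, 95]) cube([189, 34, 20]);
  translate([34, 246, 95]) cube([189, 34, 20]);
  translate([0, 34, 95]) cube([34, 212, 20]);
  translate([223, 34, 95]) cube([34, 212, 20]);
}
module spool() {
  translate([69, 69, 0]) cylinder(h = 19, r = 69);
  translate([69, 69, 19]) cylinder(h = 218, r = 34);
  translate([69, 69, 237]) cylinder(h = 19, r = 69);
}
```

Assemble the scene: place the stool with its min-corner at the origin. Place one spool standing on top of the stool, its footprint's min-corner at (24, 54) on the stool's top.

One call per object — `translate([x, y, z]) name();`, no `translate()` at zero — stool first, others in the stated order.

stool();
translate([24, 54, 439]) spool();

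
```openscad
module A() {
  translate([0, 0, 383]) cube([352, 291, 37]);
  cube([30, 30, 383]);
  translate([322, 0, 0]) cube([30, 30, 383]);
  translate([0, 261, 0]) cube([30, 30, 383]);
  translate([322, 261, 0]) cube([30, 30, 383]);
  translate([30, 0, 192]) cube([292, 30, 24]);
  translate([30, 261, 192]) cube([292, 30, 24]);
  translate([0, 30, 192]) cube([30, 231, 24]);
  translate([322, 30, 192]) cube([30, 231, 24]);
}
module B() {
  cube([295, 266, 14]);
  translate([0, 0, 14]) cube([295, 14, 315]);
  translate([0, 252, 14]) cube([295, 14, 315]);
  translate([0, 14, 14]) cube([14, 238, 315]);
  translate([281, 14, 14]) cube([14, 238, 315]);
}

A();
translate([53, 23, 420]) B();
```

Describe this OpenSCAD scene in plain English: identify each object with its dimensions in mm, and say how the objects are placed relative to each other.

A is a four-legged stool. The seat is a 352×291×37 mm slab whose top surface is at z = 420 mm; four square legs, each 30×30 mm in cross-section, run from the floor (z = 0) to the underside of the seat, each flush with a corner of the seat. Four stretchers, 30 mm wide and 24 mm tall, connect adjacent legs with their undersides at z = 192 mm, each running between the inner faces of the legs it joins and aligned with the legs' outer faces on the other axis.

B is an open storage box with external size 295×266×329 mm and wall thickness 14 mm (the base is also 14 mm thick). The base covers the whole footprint; the four walls stand on the base, with the y-facing walls full-width and the x-facing walls fitting between their inner faces.

The open box is on top of the stool.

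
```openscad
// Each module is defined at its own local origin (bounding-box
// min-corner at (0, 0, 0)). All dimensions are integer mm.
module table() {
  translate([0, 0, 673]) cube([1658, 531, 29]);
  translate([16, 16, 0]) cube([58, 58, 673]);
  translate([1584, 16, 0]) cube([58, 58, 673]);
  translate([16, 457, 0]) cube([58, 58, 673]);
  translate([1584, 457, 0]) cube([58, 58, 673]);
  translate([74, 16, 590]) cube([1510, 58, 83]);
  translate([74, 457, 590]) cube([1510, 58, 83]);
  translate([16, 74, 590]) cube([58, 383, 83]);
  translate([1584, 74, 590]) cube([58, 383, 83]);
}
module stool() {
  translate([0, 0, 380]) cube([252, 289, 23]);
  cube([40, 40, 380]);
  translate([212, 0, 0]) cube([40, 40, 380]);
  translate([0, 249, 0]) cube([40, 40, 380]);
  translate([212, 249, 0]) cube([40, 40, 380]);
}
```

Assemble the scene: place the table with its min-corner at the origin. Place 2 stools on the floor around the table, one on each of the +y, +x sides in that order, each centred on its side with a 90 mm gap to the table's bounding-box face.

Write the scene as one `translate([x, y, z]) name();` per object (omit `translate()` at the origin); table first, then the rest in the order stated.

table();
translate([703, 621, 0]) stool();
translate([1748, 121, 0]) stool();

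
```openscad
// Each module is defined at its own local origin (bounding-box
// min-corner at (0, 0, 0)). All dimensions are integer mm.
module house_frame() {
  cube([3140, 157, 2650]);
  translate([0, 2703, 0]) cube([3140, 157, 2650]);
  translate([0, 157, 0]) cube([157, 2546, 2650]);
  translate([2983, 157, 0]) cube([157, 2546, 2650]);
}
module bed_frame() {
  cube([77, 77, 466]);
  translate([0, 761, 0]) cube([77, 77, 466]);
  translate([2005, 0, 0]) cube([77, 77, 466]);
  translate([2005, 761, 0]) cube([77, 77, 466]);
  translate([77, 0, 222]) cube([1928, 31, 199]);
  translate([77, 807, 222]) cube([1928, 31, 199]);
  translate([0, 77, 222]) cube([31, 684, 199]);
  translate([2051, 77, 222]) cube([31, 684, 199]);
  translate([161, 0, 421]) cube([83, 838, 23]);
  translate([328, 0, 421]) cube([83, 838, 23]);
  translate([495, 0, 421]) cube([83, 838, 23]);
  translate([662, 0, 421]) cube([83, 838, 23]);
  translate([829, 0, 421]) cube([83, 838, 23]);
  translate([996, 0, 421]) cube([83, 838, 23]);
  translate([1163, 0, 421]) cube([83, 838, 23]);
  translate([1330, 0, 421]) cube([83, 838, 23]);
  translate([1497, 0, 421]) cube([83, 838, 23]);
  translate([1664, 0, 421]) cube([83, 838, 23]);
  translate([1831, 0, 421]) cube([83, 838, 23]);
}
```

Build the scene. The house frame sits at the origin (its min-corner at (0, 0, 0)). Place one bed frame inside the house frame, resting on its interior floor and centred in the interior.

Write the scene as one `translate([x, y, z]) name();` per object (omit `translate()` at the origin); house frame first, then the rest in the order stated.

house_frame();
translate([529, 1011, 0]) bed_frame();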